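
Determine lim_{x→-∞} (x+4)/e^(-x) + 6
The quotient is an ∞/∞ indeterminate form as x → -∞.
Compare growth rates of the dominant terms (exponentials ≫ polynomials ≫ logarithms), or apply L'Hôpital's rule; the quotient → 0.
Adding the constant: 0 + 6 = 6. Limit = 6.

Final answer: 6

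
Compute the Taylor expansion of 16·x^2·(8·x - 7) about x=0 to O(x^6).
128·x^3 - 112·x^2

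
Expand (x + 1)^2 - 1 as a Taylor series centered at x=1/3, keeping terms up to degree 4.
7/9 + 8·(x - 1/3)/3 + (x - 1/3)^2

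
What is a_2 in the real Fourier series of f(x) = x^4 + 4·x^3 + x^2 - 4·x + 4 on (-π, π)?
a_2 = (1/π) ∫_{-π}^{π} f(x)·cos(2x) dx.
Evaluate the integral (use parity and integration by parts as needed): a_2 = -2 + 2·π^2.

Final answer: -2 + 2·π^2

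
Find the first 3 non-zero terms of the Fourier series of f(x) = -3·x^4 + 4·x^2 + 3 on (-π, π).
(-160 + 24·π^2)·cos(x) + (13 - 6·π^2)·cos(2·x) - 3·π^4/5 + 3 + 4·π^2/3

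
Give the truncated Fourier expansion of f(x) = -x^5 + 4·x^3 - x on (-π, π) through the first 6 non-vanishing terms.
(-290 - 2·π^4 + 48·π^2)·sin(x) + (-9·π^2 + 29/2 + π^4)·sin(2·x) + (-2·π^4/3 - 278/81 + 112·π^2/27)·sin(3·x) + (-21·π^2/8 + 95/64 + π^4/2)·sin(4·x) + (-2·π^4/5 - 538/625 + 48·π^2/25)·sin(5·x) + (-41·π^2/27 + 95/162 + π^4/3)·sin(6·x)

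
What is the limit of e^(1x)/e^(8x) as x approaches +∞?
This is an ∞/∞ indeterminate form as x → +∞.
Rewrite e^(1x)/e^(8x) = e^((1−8)x) = e^(-7x); the exponent coefficient is -7 < 0 so e^(-7x) → 0.
Limit = 0.

Final answer: 0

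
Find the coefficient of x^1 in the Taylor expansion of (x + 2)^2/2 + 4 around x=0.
Expand to order 1: (x + 2)^2/2 + 4 = 2·x + 6 + O(x^2).
The coefficient of x^1 is 2.

Final answer: 2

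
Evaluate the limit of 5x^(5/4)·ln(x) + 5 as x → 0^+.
The product is a 0·∞ indeterminate form at x → 0⁺.
Rewrite the product as 5·ln(x) / x^(-5/4) and apply L'Hôpital, or use the standard hierarchy x^(-5/4) ≫ |ln x| as x → 0⁺.
The indeterminate product → 0, so the limit = 5.

Final answer: 5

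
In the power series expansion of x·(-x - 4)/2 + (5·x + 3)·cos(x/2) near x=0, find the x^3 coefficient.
Expand to order 3: x·(-x - 4)/2 + (5·x + 3)·cos(x/2) = -5·x^3/8 - 7·x^2/8 + 3·x + 3 + O(x^4).
The coefficient of x^3 is -5/8.

Final answer: -5/8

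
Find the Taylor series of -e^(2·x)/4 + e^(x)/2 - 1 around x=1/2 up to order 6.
-1 - e/4 + e^(1/2)/2 + (-e/2 + e^(1/2)/2)·(x - 1/2) + (-e/2 + e^(1/2)/4)·(x - 1/2)^2 + (-e/3 + e^(1/2)/12)·(x - 1/2)^3 + (-e/6 + e^(1/2)/48)·(x - 1/2)^4 + (-e/15 + e^(1/2)/240)·(x - 1/2)^5 + (-e/45 + e^(1/2)/1440)·(x - 1/2)^6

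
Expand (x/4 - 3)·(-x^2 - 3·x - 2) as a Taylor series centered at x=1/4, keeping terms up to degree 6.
2115/256 + 613·(x - 1/4)/64 + 33·(x - 1/4)^2/16 - (x - 1/4)^3/4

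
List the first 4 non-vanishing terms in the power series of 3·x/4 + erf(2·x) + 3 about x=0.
32·x^5/(5·√(π)) - 16·x^3/(3·√(π)) + x·(3/4 + 4/√(π)) + 3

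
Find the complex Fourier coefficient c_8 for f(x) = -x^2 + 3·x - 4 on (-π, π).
Compute the real Fourier coefficients first: a_8 = -1/16, b_8 = -3/4.
Then c_8 = (a_8 − i·b_8)/2 = -1/32 + 3·i/8.

Final answer: -1/32 + 3·i/8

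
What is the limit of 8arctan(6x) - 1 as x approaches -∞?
Evaluate the dominant behaviour as x → -∞; each term tends to a finite value or vanishes.
Limit = -4·π - 1.

Final answer: -4·π - 1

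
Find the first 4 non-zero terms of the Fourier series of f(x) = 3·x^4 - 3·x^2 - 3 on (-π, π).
(156 - 24·π^2)·cos(x) + (-12 + 6·π^2)·cos(2·x) + (28/9 - 8·π^2/3)·cos(3·x) - π^2 - 3 + 3·π^4/5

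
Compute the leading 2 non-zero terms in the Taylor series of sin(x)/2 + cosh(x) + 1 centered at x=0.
x/2 + 2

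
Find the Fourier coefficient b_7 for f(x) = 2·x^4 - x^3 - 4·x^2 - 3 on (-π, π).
b_7 = (1/π) ∫_{-π}^{π} f(x)·sin(7x) dx.
Evaluate the integral (use parity and integration by parts as needed): b_7 = 12/343 - 2·π^2/7.

Final answer: 12/343 - 2·π^2/7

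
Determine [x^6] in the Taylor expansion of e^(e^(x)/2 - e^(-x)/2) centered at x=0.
Expand to order 6: e^(e^(x)/2 - e^(-x)/2) = 37·x^6/720 + x^5/10 + 5·x^4/24 + x^3/3 + x^2/2 + x + 1 + O(x^7).
The coefficient of x^6 is 37/720.

Final answer: 37/720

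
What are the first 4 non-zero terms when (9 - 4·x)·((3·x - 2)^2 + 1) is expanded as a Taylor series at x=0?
-36·x^3 + 129·x^2 - 128·x + 45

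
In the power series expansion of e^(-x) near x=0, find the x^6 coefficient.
Expand to order 6: e^(-x) = x^6/720 - x^5/120 + x^4/24 - x^3/6 + x^2/2 - x + 1 + O(x^7).
The coefficient of x^6 is 1/720.

Final answer: 1/720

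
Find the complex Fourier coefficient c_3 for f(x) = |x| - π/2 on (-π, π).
Compute the real Fourier coefficients first: a_3 = -4/(9·π), b_3 = 0.
Then c_3 = (a_3 − i·b_3)/2 = -2/(9·π).

Final answer: -2/(9·π)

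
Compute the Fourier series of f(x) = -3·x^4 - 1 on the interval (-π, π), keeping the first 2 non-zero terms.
(-144 + 24·π^2)·cos(x) - 3·π^4/5 - 1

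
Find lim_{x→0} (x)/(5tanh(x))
Both numerator and denominator → 0 as x → 0; this is a 0/0 indeterminate form.
Expand each to leading order near x = 0: numerator ~ x, denominator ~ 5·x.
The limit of the ratio is 1/5.

Final answer: 1/5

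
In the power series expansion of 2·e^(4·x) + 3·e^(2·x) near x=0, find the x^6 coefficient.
Expand to order 6: 2·e^(4·x) + 3·e^(2·x) = 524·x^6/45 + 268·x^5/15 + 70·x^4/3 + 76·x^3/3 + 22·x^2 + 14·x + 5 + O(x^7).
The coefficient of x^6 is 524/45.

Final answer: 524/45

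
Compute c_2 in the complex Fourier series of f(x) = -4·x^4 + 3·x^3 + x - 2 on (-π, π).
Compute the real Fourier coefficients first: a_2 = 12 - 8·π^2, b_2 = 7/2 - 3·π^2.
Then c_2 = (a_2 − i·b_2)/2 = -4·π^2 + 6 - 7·i/4 + 3·i·π^2/2.

Final answer: -4·π^2 + 6 - 7·i/4 + 3·i·π^2/2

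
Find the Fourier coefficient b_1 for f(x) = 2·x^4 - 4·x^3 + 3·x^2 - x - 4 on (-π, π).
b_1 = (1/π) ∫_{-π}^{π} f(x)·sin(1x) dx.
Evaluate the integral (use parity and integration by parts as needed): b_1 = 46 - 8·π^2.

Final answer: 46 - 8·π^2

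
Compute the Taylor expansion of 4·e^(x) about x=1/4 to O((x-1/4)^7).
4·e^(1/4) + 4·e^(1/4)·(x - 1/4) + 2·e^(1/4)·(x - 1/4)^2 + 2·e^(1/4)·(x - 1/4)^3/3 + e^(1/4)·(x - 1/4)^4/6 + e^(1/4)·(x - 1/4)^5/30 + e^(1/4)·(x - 1/4)^6/180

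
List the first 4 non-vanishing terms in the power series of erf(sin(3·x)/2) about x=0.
-145071·x^7/(4480·√(π)) + 2187·x^5/(160·√(π)) - 27·x^3/(4·√(π)) + 3·x/√(π)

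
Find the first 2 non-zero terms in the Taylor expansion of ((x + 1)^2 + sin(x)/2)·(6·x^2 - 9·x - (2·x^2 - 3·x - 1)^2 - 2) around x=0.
-45·x/2 - 3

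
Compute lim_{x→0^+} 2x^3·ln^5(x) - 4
The product is a 0·∞ indeterminate form at x → 0⁺.
Rewrite the product as 2·ln^5(x) / x^(-3) and apply L'Hôpital, or use the standard hierarchy x^(-3) ≫ |ln x|^5 as x → 0⁺.
The indeterminate product → 0, so the limit = -4.

Final answer: -4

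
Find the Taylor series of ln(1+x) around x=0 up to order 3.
x^3/3 - x^2/2 + x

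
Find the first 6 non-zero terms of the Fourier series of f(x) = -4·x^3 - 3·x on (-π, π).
(42 - 8·π^2)·sin(x) + (-3 + 4·π^2)·sin(2·x) + (-8·π^2/3 - 2/9)·sin(3·x) + (3/4 + 2·π^2)·sin(4·x) + (-8·π^2/5 - 102/125)·sin(5·x) + (7/9 + 4·π^2/3)·sin(6·x)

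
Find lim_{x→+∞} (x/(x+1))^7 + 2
As x → +∞: x/(x+1) = 1/(1 + 1/x) → 1, and the 7th power of a limit-1 base also → 1; with the additive constant, 1 + 2 = 3.
Limit = 3.

Final answer: 3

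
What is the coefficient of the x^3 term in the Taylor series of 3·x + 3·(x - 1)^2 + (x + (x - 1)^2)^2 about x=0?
Expand to order 3: 3·x + 3·(x - 1)^2 + (x + (x - 1)^2)^2 = -2·x^3 + 6·x^2 - 5·x + 4 + O(x^4).
The coefficient of x^3 is -2.

Final answer: -2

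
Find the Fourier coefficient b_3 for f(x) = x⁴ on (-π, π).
b_3 = (1/π) ∫_{-π}^{π} f(x)·sin(3x) dx.
Evaluate the integral (use parity and integration by parts as needed): b_3 = 0.

Final answer: 0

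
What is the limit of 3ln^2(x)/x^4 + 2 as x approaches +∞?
The quotient is an ∞/∞ indeterminate form as x → +∞.
The polynomial denominator x^4 dominates the logarithmic numerator (any positive power of x ≫ ln^2(x) as x → ∞), so the quotient → 0.
Adding the constant: 0 + 2 = 2. Limit = 2.

Final answer: 2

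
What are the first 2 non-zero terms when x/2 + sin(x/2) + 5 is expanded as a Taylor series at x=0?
x + 5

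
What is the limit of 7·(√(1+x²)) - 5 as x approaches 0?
Direct substitution at x = 0 gives 2.

Final answer: 2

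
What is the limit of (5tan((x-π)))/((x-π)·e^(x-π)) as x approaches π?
Both numerator and denominator → 0 as x → π; this is a 0/0 indeterminate form.
Expand each to leading order near x = π: numerator ~ 5·(x - π), denominator ~ (x - π).
The limit of the ratio is 5.

Final answer: 5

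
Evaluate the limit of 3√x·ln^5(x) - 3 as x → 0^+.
The product is a 0·∞ indeterminate form at x → 0⁺.
Rewrite the product as 3·ln^5(x) / x^(-1/2) and apply L'Hôpital, or use the standard hierarchy x^(-1/2) ≫ |ln x|^5 as x → 0⁺.
The indeterminate product → 0, so the limit = -3.

Final answer: -3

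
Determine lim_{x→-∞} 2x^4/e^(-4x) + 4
The quotient is an ∞/∞ indeterminate form as x → -∞.
Compare growth rates of the dominant terms (exponentials ≫ polynomials ≫ logarithms), or apply L'Hôpital's rule; the quotient → 0.
Adding the constant: 0 + 4 = 4. Limit = 4.

Final answer: 4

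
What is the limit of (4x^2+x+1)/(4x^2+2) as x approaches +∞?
This is an ∞/∞ indeterminate form as x → +∞.
Divide numerator and denominator by x^2 and let the lower-order terms vanish; the leading terms give 4/4 = 1.
Limit = 1.

Final answer: 1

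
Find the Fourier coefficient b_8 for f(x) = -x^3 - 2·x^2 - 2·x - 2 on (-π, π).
b_8 = (1/π) ∫_{-π}^{π} f(x)·sin(8x) dx.
Evaluate the integral (use parity and integration by parts as needed): b_8 = 61/128 + π^2/4.

Final answer: 61/128 + π^2/4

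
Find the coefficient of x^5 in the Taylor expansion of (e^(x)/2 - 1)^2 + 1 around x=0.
Expand to order 5: (e^(x)/2 - 1)^2 + 1 = 7·x^5/120 + x^4/8 + x^3/6 - x/2 + 5/4 + O(x^6).
The coefficient of x^5 is 7/120.

Final answer: 7/120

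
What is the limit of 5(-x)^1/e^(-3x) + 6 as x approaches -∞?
The quotient is an ∞/∞ indeterminate form as x → -∞.
Compare growth rates of the dominant terms (exponentials ≫ polynomials ≫ logarithms), or apply L'Hôpital's rule; the quotient → 0.
Adding the constant: 0 + 6 = 6. Limit = 6.

Final answer: 6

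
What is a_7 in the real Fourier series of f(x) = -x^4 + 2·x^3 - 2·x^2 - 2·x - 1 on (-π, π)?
a_7 = (1/π) ∫_{-π}^{π} f(x)·cos(7x) dx.
Evaluate the integral (use parity and integration by parts as needed): a_7 = 344/2401 + 8·π^2/49.

Final answer: 344/2401 + 8·π^2/49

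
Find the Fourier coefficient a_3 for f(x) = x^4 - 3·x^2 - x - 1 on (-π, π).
a_3 = (1/π) ∫_{-π}^{π} f(x)·cos(3x) dx.
Evaluate the integral (use parity and integration by parts as needed): a_3 = 52/27 - 8·π^2/9.

Final answer: 52/27 - 8·π^2/9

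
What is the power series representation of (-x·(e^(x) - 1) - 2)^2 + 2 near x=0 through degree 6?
37·x^6/60 + 7·x^5/6 + 5·x^4/3 + 2·x^3 + 4·x^2 + 6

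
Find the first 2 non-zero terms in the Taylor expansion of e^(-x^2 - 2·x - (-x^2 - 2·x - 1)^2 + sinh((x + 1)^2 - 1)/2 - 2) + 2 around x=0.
-5·x·e^(-3) + e^(-3) + 2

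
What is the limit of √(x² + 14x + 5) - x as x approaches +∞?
This is an ∞ − ∞ indeterminate form.
Multiply and divide by the conjugate √(x²+14x + 5) + x; the x² terms cancel, leaving (14x + 5)/(√(x²+14x + 5)+x) → 14/2 = 7.
Limit = 7.

Final answer: 7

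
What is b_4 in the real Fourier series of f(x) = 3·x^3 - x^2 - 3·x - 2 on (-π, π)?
b_4 = (1/π) ∫_{-π}^{π} f(x)·sin(4x) dx.
Evaluate the integral (use parity and integration by parts as needed): b_4 = 33/16 - 3·π^2/2.

Final answer: 33/16 - 3·π^2/2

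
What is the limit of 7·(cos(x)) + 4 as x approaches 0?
Direct substitution at x = 0 gives 11.

Final answer: 11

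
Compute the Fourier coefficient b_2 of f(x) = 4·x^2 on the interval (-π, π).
b_2 = (1/π) ∫_{-π}^{π} f(x)·sin(2x) dx.
Evaluate the integral (use parity and integration by parts as needed): b_2 = 0.

Final answer: 0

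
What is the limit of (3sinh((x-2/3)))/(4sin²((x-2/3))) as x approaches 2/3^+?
Both numerator and denominator → 0 as x → 2/3^+; this is a 0/0 indeterminate form.
Expand each to leading order near x = 2/3: numerator ~ 3·(x - 2/3), denominator ~ 4·(x - 2/3)^2.
The limit of the ratio is ∞.

Final answer: ∞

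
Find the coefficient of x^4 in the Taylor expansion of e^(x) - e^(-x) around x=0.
Expand to order 4: e^(x) - e^(-x) = x^3/3 + 2·x + O(x^5).
The coefficient of x^4 is 0.

Final answer: 0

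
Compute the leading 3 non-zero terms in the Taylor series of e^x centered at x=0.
x^2/2 + x + 1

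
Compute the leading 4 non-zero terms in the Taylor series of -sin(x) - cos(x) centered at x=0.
x^3/6 + x^2/2 - x - 1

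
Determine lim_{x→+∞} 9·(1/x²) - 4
Evaluate the dominant behaviour as x → +∞; each term tends to a finite value or vanishes.
Limit = -4.

Final answer: -4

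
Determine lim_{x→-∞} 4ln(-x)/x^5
This is an ∞/∞ indeterminate form as x → -∞.
Compare growth rates of the dominant terms (exponentials ≫ polynomials ≫ logarithms), or apply L'Hôpital's rule; the quotient → 0.
Limit = 0.

Final answer: 0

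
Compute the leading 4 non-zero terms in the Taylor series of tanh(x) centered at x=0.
-17·x^7/315 + 2·x^5/15 - x^3/3 + x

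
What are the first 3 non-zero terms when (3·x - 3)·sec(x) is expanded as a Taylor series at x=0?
-3·x^2/2 + 3·x - 3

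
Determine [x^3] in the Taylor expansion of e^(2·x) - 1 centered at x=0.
Expand to order 3: e^(2·x) - 1 = 4·x^3/3 + 2·x^2 + 2·x + O(x^4).
The coefficient of x^3 is 4/3.

Final answer: 4/3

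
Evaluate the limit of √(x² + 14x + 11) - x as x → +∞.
This is an ∞ − ∞ indeterminate form.
Multiply and divide by the conjugate √(x²+14x + 11) + x; the x² terms cancel, leaving (14x + 11)/(√(x²+14x + 11)+x) → 14/2 = 7.
Limit = 7.

Final answer: 7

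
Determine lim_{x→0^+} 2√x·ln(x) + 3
The product is a 0·∞ indeterminate form at x → 0⁺.
Rewrite the product as 2·ln(x) / x^(-1/2) and apply L'Hôpital, or use the standard hierarchy x^(-1/2) ≫ |ln x| as x → 0⁺.
The indeterminate product → 0, so the limit = 3.

Final answer: 3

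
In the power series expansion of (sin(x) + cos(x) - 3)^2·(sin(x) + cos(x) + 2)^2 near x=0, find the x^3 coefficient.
Expand to order 3: (sin(x) + cos(x) - 3)^2·(sin(x) + cos(x) + 2)^2 = 15·x^3 - 5·x^2 - 12·x + 36 + O(x^4).
The coefficient of x^3 is 15.

Final answer: 15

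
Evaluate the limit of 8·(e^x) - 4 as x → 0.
Direct substitution at x = 0 gives 4.

Final answer: 4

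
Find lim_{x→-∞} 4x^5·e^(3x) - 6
The product is a 0·∞ indeterminate form at x → -∞.
Rewrite the product as 4x^5 / e^(-3x) (an ∞/∞ form) and apply L'Hôpital, or use the standard hierarchy e^(3|x|) ≫ |x^5| as x → -∞.
The indeterminate product → 0, so the limit = -6.

Final answer: -6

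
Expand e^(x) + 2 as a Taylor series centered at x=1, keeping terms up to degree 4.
2 + e + e·(x - 1) + e·(x - 1)^2/2 + e·(x - 1)^3/6 + e·(x - 1)^4/24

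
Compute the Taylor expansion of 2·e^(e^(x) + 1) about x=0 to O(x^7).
203·x^6·e^(2)/360 + 13·x^5·e^(2)/15 + 5·x^4·e^(2)/4 + 5·x^3·e^(2)/3 + 2·x^2·e^(2) + 2·x·e^(2) + 2·e^(2)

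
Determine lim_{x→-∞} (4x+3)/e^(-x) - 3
The quotient is an ∞/∞ indeterminate form as x → -∞.
Compare growth rates of the dominant terms (exponentials ≫ polynomials ≫ logarithms), or apply L'Hôpital's rule; the quotient → 0.
Adding the constant: 0 - 3 = -3. Limit = -3.

Final answer: -3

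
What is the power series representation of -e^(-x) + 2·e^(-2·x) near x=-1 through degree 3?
-e + 2·e^(2) + (e - 4·e^(2))·(x + 1) + (-e/2 + 4·e^(2))·(x + 1)^2 + (-8·e^(2)/3 + e/6)·(x + 1)^3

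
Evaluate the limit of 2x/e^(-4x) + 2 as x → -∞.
The quotient is an ∞/∞ indeterminate form as x → -∞.
Compare growth rates of the dominant terms (exponentials ≫ polynomials ≫ logarithms), or apply L'Hôpital's rule; the quotient → 0.
Adding the constant: 0 + 2 = 2. Limit = 2.

Final answer: 2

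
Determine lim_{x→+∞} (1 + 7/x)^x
As x → +∞: this is the defining limit (1 + 7/x)^x → e^7.
Limit = e^(7).

Final answer: e^(7)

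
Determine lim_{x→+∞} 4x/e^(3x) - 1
The quotient is an ∞/∞ indeterminate form as x → +∞.
The exponential denominator e^(3x) dominates the polynomial numerator (e^x ≫ x as x → ∞), so the quotient → 0.
Adding the constant: 0 - 1 = -1. Limit = -1.

Final answer: -1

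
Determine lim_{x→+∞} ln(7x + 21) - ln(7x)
This is an ∞ − ∞ indeterminate form.
Combine the logarithms: ln(7x+21) − ln(7x) = ln((7x+21)/(7x)) = ln(1 + 21/(7x)) → ln(1) = 0.
Limit = 0.

Final answer: 0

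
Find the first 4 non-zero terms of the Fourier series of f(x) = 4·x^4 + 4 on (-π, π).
(192 - 32·π^2)·cos(x) + (-12 + 8·π^2)·cos(2·x) + (64/27 - 32·π^2/9)·cos(3·x) + 4 + 4·π^4/5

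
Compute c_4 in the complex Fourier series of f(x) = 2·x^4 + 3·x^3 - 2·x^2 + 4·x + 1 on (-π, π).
Compute the real Fourier coefficients first: a_4 = -7/8 + π^2, b_4 = -3·π^2/2 - 23/16.
Then c_4 = (a_4 − i·b_4)/2 = -7/16 + π^2/2 + 23·i/32 + 3·i·π^2/4.

Final answer: -7/16 + π^2/2 + 23·i/32 + 3·i·π^2/4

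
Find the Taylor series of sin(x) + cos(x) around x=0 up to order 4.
x^4/24 - x^3/6 - x^2/2 + x + 1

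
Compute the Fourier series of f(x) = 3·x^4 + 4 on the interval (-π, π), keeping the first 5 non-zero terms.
(144 - 24·π^2)·cos(x) + (-9 + 6·π^2)·cos(2·x) + (16/9 - 8·π^2/3)·cos(3·x) + (-9/16 + 3·π^2/2)·cos(4·x) + 4 + 3·π^4/5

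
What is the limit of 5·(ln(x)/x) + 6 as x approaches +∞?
Evaluate the dominant behaviour as x → +∞; each term tends to a finite value or vanishes.
Limit = 6.

Final answer: 6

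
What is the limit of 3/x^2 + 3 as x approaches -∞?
Evaluate the dominant behaviour as x → -∞; each term tends to a finite value or vanishes.
Limit = 3.

Final answer: 3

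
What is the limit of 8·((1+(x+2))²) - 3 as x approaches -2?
Direct substitution at x = -2 gives 5.

Final answer: 5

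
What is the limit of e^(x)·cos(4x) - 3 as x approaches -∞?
Evaluate the dominant behaviour as x → -∞; each term tends to a finite value or vanishes.
Limit = -3.

Final answer: -3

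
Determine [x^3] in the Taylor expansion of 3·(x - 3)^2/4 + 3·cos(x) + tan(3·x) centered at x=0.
Expand to order 3: 3·(x - 3)^2/4 + 3·cos(x) + tan(3·x) = 9·x^3 - 3·x^2/4 - 3·x/2 + 39/4 + O(x^4).
The coefficient of x^3 is 9.

Final answer: 9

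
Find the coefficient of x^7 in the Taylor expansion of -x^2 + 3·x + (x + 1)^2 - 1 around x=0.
Expand to order 7: -x^2 + 3·x + (x + 1)^2 - 1 = 5·x + O(x^8).
The coefficient of x^7 is 0.

Final answer: 0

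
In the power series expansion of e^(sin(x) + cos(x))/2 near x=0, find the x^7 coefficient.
e/1440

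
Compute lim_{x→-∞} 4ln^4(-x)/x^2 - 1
The quotient is an ∞/∞ indeterminate form as x → -∞.
Compare growth rates of the dominant terms (exponentials ≫ polynomials ≫ logarithms), or apply L'Hôpital's rule; the quotient → 0.
Adding the constant: 0 - 1 = -1. Limit = -1.

Final answer: -1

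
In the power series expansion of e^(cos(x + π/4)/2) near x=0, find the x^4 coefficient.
Expand to order 4: e^(cos(x + π/4)/2) = x^4·(-7·e^(√(2)/4)/1536 + √(2)·e^(√(2)/4)/384) + x^3·(7·√(2)·e^(√(2)/4)/192 + e^(√(2)/4)/16) + x^2·(-√(2)·e^(√(2)/4)/8 + e^(√(2)/4)/16) - √(2)·x·e^(√(2)/4)/4 + e^(√(2)/4) + O(x^5).
The coefficient of x^4 is -7·e^(√(2)/4)/1536 + √(2)·e^(√(2)/4)/384.

Final answer: -7·e^(√(2)/4)/1536 + √(2)·e^(√(2)/4)/384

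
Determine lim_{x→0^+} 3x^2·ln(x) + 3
The product is a 0·∞ indeterminate form at x → 0⁺.
Rewrite the product as 3·ln(x) / x^(-2) and apply L'Hôpital, or use the standard hierarchy x^(-2) ≫ |ln x| as x → 0⁺.
The indeterminate product → 0, so the limit = 3.

Final answer: 3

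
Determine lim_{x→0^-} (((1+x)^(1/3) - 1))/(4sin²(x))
Both numerator and denominator → 0 as x → 0^-; this is a 0/0 indeterminate form.
Expand each to leading order near x = 0: numerator ~ x/3, denominator ~ 4·x^2.
The limit of the ratio is -∞.

Final answer: -∞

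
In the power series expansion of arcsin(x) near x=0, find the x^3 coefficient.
Expand to order 3: arcsin(x) = x^3/6 + x + O(x^4).
The coefficient of x^3 is 1/6.

Final answer: 1/6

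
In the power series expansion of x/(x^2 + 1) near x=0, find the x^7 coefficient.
Expand to order 7: x/(x^2 + 1) = -x^7 + x^5 - x^3 + x + O(x^8).
The coefficient of x^7 is -1.

Final answer: -1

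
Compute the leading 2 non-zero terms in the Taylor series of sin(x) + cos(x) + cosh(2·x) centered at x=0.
x + 2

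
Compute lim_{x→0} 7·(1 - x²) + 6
Direct substitution at x = 0 gives 13.

Final answer: 13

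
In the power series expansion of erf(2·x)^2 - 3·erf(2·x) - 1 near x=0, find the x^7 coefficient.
Expand to order 7: erf(2·x)^2 - 3·erf(2·x) - 1 = 128·x^7/(7·√(π)) + 3584·x^6/(45·π) - 96·x^5/(5·√(π)) - 128·x^4/(3·π) + 16·x^3/√(π) + 16·x^2/π - 12·x/√(π) - 1 + O(x^8).
The coefficient of x^7 is 128/(7·√(π)).

Final answer: 128/(7·√(π))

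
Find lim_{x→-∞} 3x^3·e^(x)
This is a 0·∞ indeterminate form at x → -∞.
Rewrite the product as 3x^3 / e^(-x) (an ∞/∞ form) and apply L'Hôpital, or use the standard hierarchy e^(|x|) ≫ |x^3| as x → -∞.
The indeterminate product → 0, so the limit = 0.

Final answer: 0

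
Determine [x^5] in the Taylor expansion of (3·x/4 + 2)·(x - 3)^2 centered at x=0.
Expand to order 5: (3·x/4 + 2)·(x - 3)^2 = 3·x^3/4 - 5·x^2/2 - 21·x/4 + 18 + O(x^6).
The coefficient of x^5 is 0.

Final answer: 0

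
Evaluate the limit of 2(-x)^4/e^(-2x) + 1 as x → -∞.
The quotient is an ∞/∞ indeterminate form as x → -∞.
Compare growth rates of the dominant terms (exponentials ≫ polynomials ≫ logarithms), or apply L'Hôpital's rule; the quotient → 0.
Adding the constant: 0 + 1 = 1. Limit = 1.

Final answer: 1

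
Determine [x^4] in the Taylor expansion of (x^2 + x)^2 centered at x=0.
Expand to order 4: (x^2 + x)^2 = x^4 + 2·x^3 + x^2 + O(x^5).
The coefficient of x^4 is 1.

Final answer: 1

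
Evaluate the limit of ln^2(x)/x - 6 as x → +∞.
The quotient is an ∞/∞ indeterminate form as x → +∞.
The polynomial denominator x dominates the logarithmic numerator (any positive power of x ≫ ln^2(x) as x → ∞), so the quotient → 0.
Adding the constant: 0 - 6 = -6. Limit = -6.

Final answer: -6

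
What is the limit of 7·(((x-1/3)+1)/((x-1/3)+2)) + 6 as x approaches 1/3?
Direct substitution at x = 1/3 gives 19/2.

Final answer: 19/2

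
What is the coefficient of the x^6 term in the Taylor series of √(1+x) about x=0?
Expand to order 6: √(1+x) = -21·x^6/1024 + 7·x^5/256 - 5·x^4/128 + x^3/16 - x^2/8 + x/2 + 1 + O(x^7).
The coefficient of x^6 is -21/1024.

Final answer: -21/1024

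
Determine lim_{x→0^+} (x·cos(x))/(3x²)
Both numerator and denominator → 0 as x → 0^+; this is a 0/0 indeterminate form.
Expand each to leading order near x = 0: numerator ~ x, denominator ~ 3·x^2.
The limit of the ratio is ∞.

Final answer: ∞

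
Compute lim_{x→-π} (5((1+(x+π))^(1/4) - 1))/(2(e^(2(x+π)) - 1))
Both numerator and denominator → 0 as x → -π; this is a 0/0 indeterminate form.
Expand each to leading order near x = -π: numerator ~ 5·(x + π)/4, denominator ~ 4·(x + π).
The limit of the ratio is 5/16.

Final answer: 5/16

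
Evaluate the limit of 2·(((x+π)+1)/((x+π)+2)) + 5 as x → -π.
Direct substitution at x = -π gives 6.

Final answer: 6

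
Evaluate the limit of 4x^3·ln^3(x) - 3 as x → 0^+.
The product is a 0·∞ indeterminate form at x → 0⁺.
Rewrite the product as 4·ln^3(x) / x^(-3) and apply L'Hôpital, or use the standard hierarchy x^(-3) ≫ |ln x|^3 as x → 0⁺.
The indeterminate product → 0, so the limit = -3.

Final answer: -3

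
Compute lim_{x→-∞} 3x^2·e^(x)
This is a 0·∞ indeterminate form at x → -∞.
Rewrite the product as 3x^2 / e^(-x) (an ∞/∞ form) and apply L'Hôpital, or use the standard hierarchy e^(|x|) ≫ |x^2| as x → -∞.
The indeterminate product → 0, so the limit = 0.

Final answer: 0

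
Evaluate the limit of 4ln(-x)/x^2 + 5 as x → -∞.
The quotient is an ∞/∞ indeterminate form as x → -∞.
Compare growth rates of the dominant terms (exponentials ≫ polynomials ≫ logarithms), or apply L'Hôpital's rule; the quotient → 0.
Adding the constant: 0 + 5 = 5. Limit = 5.

Final answer: 5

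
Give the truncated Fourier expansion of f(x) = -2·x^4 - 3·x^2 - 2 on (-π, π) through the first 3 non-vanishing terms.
(-84 + 16·π^2)·cos(x) + (3 - 4·π^2)·cos(2·x) - 2·π^4/5 - π^2 - 2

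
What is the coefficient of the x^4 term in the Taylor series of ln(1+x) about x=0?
Expand to order 4: ln(1+x) = -x^4/4 + x^3/3 - x^2/2 + x + O(x^5).
The coefficient of x^4 is -1/4.

Final answer: -1/4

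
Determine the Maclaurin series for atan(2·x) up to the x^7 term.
-128·x^7/7 + 32·x^5/5 - 8·x^3/3 + 2·x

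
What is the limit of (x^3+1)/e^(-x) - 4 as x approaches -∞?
The quotient is an ∞/∞ indeterminate form as x → -∞.
Compare growth rates of the dominant terms (exponentials ≫ polynomials ≫ logarithms), or apply L'Hôpital's rule; the quotient → 0.
Adding the constant: 0 - 4 = -4. Limit = -4.

Final answer: -4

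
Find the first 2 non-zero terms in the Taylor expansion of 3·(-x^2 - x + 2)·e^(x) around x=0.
3·x + 6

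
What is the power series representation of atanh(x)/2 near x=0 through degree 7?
x^7/14 + x^5/10 + x^3/6 + x/2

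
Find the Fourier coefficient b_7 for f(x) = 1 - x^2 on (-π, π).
b_7 = (1/π) ∫_{-π}^{π} f(x)·sin(7x) dx.
Evaluate the integral (use parity and integration by parts as needed): b_7 = 0.

Final answer: 0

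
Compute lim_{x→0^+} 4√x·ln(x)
This is a 0·∞ indeterminate form at x → 0⁺.
Rewrite the product as 4·ln(x) / x^(-1/2) and apply L'Hôpital, or use the standard hierarchy x^(-1/2) ≫ |ln x| as x → 0⁺.
The indeterminate product → 0, so the limit = 0.

Final answer: 0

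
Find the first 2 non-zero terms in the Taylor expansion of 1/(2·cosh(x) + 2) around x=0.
1/4 - x^2/16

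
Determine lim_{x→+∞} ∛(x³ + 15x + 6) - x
This is an ∞ − ∞ indeterminate form.
Multiply by (A² + AB + B²)/(A² + AB + B²) where A = ∛(x³+15x + 6), B = x to use A³ − B³ = (A−B)(A²+AB+B²); the x³ terms cancel, leaving (15x + 6)/(A²+AB+B²) with denominator ~ 3x², so the limit is 0.
Limit = 0.

Final answer: 0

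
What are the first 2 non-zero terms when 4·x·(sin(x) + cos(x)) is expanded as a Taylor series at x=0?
4·x^2 + 4·x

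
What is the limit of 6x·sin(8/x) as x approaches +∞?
As x → +∞: let u = 8/x → 0⁺; then 6·x·sin(8/x) = 6·8·sin(u)/u → 6·8·1 = 48.
Limit = 48.

Final answer: 48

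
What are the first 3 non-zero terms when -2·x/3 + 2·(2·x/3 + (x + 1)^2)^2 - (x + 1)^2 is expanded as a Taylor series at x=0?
155·x^2/9 + 8·x + 1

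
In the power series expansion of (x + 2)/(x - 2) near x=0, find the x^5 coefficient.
Expand to order 5: (x + 2)/(x - 2) = -x^5/16 - x^4/8 - x^3/4 - x^2/2 - x - 1 + O(x^6).
The coefficient of x^5 is -1/16.

Final answer: -1/16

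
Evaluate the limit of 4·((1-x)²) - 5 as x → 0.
Direct substitution at x = 0 gives -1.

Final answer: -1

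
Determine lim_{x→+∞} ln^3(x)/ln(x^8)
This is an ∞/∞ indeterminate form as x → +∞.
Write ln(x^8) = 8·ln(x), reducing the quotient to ln^2(x)/8 → ∞.
Limit = ∞.

Final answer: ∞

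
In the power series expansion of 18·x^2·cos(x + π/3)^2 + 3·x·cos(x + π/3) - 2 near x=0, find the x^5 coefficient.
Expand to order 5: 18·x^2·cos(x + π/3)^2 + 3·x·cos(x + π/3) - 2 = x^5·(1/16 + 6·√(3)) + x^4·(√(3)/4 + 9) + x^3·(-9·√(3) - 3/4) + x^2·(9/2 - 3·√(3)/2) + 3·x/2 - 2 + O(x^6).
The coefficient of x^5 is 1/16 + 6·√(3).

Final answer: 1/16 + 6·√(3)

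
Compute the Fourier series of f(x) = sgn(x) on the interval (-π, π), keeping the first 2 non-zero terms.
4·sin(x)/π + 4·sin(3·x)/(3·π)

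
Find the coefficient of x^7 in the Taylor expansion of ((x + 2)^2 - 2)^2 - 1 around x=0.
Expand to order 7: ((x + 2)^2 - 2)^2 - 1 = x^4 + 8·x^3 + 20·x^2 + 16·x + 3 + O(x^8).
The coefficient of x^7 is 0.

Final answer: 0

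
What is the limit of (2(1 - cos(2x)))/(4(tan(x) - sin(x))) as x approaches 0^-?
Both numerator and denominator → 0 as x → 0^-; this is a 0/0 indeterminate form.
Expand each to leading order near x = 0: numerator ~ 4·x^2, denominator ~ 2·x^3.
The limit of the ratio is -∞.

Final answer: -∞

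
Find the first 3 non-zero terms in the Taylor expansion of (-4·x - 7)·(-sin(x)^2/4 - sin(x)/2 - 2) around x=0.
15·x^2/4 + 23·x/2 + 14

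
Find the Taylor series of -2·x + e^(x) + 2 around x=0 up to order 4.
x^4/24 + x^3/6 + x^2/2 - x + 3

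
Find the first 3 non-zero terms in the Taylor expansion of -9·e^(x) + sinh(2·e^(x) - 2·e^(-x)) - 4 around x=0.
-9·x^2/2 - 5·x - 13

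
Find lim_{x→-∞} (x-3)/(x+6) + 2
Evaluate the dominant behaviour as x → -∞; each term tends to a finite value or vanishes.
Limit = 3.

Final answer: 3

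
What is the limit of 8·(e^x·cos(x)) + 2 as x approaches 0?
Direct substitution at x = 0 gives 10.

Final answer: 10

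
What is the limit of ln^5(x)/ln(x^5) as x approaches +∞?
This is an ∞/∞ indeterminate form as x → +∞.
Write ln(x^5) = 5·ln(x), reducing the quotient to ln^4(x)/5 → ∞.
Limit = ∞.

Final answer: ∞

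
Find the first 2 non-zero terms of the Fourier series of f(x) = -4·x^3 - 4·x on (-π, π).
(40 - 8·π^2)·sin(x) + (-2 + 4·π^2)·sin(2·x)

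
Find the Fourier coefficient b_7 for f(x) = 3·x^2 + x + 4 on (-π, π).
b_7 = (1/π) ∫_{-π}^{π} f(x)·sin(7x) dx.
Evaluate the integral (use parity and integration by parts as needed): b_7 = 2/7.

Final answer: 2/7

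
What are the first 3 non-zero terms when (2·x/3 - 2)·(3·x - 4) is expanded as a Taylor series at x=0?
2·x^2 - 26·x/3 + 8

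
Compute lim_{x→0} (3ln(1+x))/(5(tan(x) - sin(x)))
Both numerator and denominator → 0 as x → 0; this is a 0/0 indeterminate form.
Expand each to leading order near x = 0: numerator ~ 3·x, denominator ~ 5·x^3/2.
The limit of the ratio is ∞.

Final answer: ∞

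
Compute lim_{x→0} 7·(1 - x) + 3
Direct substitution at x = 0 gives 10.

Final answer: 10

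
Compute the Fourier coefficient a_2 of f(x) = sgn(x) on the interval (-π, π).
a_2 = (1/π) ∫_{-π}^{π} f(x)·cos(2x) dx.
Evaluate the integral (use parity and integration by parts as needed): a_2 = 0.

Final answer: 0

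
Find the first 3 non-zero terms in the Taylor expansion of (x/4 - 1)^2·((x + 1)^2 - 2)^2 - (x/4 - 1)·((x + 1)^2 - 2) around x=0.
5·x^3/2 + 73·x^2/16 - 9·x/4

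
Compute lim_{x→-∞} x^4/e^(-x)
This is an ∞/∞ indeterminate form as x → -∞.
Compare growth rates of the dominant terms (exponentials ≫ polynomials ≫ logarithms), or apply L'Hôpital's rule; the quotient → 0.
Limit = 0.

Final answer: 0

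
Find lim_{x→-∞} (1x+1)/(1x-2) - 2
Evaluate the dominant behaviour as x → -∞; each term tends to a finite value or vanishes.
Limit = -1.

Final answer: -1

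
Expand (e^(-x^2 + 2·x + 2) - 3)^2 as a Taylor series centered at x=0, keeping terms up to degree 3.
x^3·(-3 + e^(2))^2·(-4·e^(2)/(3·(-3 + e^(2))) + 4·e^(4)/(-3 + e^(2))^2) + x^2·(-3 + e^(2))^2·(2·e^(2)/(-3 + e^(2)) + 4·e^(4)/(-3 + e^(2))^2) + 4·x·(-3 + e^(2))·e^(2) + (-3 + e^(2))^2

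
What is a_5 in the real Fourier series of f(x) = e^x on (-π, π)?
a_5 = (1/π) ∫_{-π}^{π} f(x)·cos(5x) dx.
Evaluate the integral (use parity and integration by parts as needed): a_5 = (1 - e^(2·π))·e^(-π)/(26·π).

Final answer: (1 - e^(2·π))·e^(-π)/(26·π)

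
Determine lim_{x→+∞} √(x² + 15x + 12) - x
This is an ∞ − ∞ indeterminate form.
Multiply and divide by the conjugate √(x²+15x + 12) + x; the x² terms cancel, leaving (15x + 12)/(√(x²+15x + 12)+x) → 15/2.
Limit = 15/2.

Final answer: 15/2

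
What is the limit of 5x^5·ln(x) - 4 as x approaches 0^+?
The product is a 0·∞ indeterminate form at x → 0⁺.
Rewrite the product as 5·ln(x) / x^(-5) and apply L'Hôpital, or use the standard hierarchy x^(-5) ≫ |ln x| as x → 0⁺.
The indeterminate product → 0, so the limit = -4.

Final answer: -4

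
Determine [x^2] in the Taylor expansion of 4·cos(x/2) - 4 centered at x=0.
Expand to order 2: 4·cos(x/2) - 4 = -x^2/2 + O(x^3).
The coefficient of x^2 is -1/2.

Final answer: -1/2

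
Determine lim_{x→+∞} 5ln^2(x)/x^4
This is an ∞/∞ indeterminate form as x → +∞.
The polynomial denominator x^4 dominates the logarithmic numerator (any positive power of x ≫ ln^2(x) as x → ∞), so the quotient → 0.
Limit = 0.

Final answer: 0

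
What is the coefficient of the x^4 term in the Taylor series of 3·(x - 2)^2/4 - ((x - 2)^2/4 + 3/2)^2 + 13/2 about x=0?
Expand to order 4: 3·(x - 2)^2/4 - ((x - 2)^2/4 + 3/2)^2 + 13/2 = -x^4/16 + x^3/2 - 3·x^2/2 + 2·x + 13/4 + O(x^5).
The coefficient of x^4 is -1/16.

Final answer: -1/16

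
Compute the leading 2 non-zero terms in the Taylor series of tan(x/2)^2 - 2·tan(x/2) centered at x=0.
x^2/4 - x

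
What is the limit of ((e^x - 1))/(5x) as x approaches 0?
Both numerator and denominator → 0 as x → 0; this is a 0/0 indeterminate form.
Expand each to leading order near x = 0: numerator ~ x, denominator ~ 5·x.
The limit of the ratio is 1/5.

Final answer: 1/5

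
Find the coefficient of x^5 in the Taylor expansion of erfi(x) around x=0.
Expand to order 5: erfi(x) = x^5/(5·√(π)) + 2·x^3/(3·√(π)) + 2·x/√(π) + O(x^6).
The coefficient of x^5 is 1/(5·√(π)).

Final answer: 1/(5·√(π))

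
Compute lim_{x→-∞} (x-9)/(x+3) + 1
Evaluate the dominant behaviour as x → -∞; each term tends to a finite value or vanishes.
Limit = 2.

Final answer: 2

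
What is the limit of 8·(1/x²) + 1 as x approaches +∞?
Evaluate the dominant behaviour as x → +∞; each term tends to a finite value or vanishes.
Limit = 1.

Final answer: 1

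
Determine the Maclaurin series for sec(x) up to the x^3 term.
x^2/2 + 1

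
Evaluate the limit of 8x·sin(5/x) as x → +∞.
As x → +∞: let u = 5/x → 0⁺; then 8·x·sin(5/x) = 8·5·sin(u)/u → 8·5·1 = 40.
Limit = 40.

Final answer: 40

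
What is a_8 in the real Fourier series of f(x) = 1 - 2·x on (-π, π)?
a_8 = (1/π) ∫_{-π}^{π} f(x)·cos(8x) dx.
Evaluate the integral (use parity and integration by parts as needed): a_8 = 0.

Final answer: 0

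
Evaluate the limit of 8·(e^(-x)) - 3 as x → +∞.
Evaluate the dominant behaviour as x → +∞; each term tends to a finite value or vanishes.
Limit = -3.

Final answer: -3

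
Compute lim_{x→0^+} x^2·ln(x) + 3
The product is a 0·∞ indeterminate form at x → 0⁺.
Rewrite the product as ln(x) / x^(-2) and apply L'Hôpital, or use the standard hierarchy x^(-2) ≫ |ln x| as x → 0⁺.
The indeterminate product → 0, so the limit = 3.

Final answer: 3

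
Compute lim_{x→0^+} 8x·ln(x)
This is a 0·∞ indeterminate form at x → 0⁺.
Rewrite the product as 8·ln(x) / x^(-1) and apply L'Hôpital, or use the standard hierarchy x^(-1) ≫ |ln x| as x → 0⁺.
The indeterminate product → 0, so the limit = 0.

Final answer: 0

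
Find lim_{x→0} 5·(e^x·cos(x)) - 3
Direct substitution at x = 0 gives 2.

Final answer: 2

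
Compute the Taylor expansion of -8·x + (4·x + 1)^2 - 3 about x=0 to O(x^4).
16·x^2 - 2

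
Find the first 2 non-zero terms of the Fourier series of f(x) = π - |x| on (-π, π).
4·cos(x)/π + π/2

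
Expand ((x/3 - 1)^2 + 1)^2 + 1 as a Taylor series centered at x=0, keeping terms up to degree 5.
x^4/81 - 4·x^3/27 + 8·x^2/9 - 8·x/3 + 5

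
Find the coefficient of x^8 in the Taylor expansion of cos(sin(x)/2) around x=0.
Expand to order 8: cos(sin(x)/2) = 9697·x^8/10321920 - 337·x^6/46080 + 17·x^4/384 - x^2/8 + 1 + O(x^9).
The coefficient of x^8 is 9697/10321920.

Final answer: 9697/10321920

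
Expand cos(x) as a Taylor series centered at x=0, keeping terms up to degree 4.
x^4/24 - x^2/2 + 1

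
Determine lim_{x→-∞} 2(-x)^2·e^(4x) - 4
The product is a 0·∞ indeterminate form at x → -∞.
Rewrite the product as 2(-x)^2 / e^(-4x) (an ∞/∞ form) and apply L'Hôpital, or use the standard hierarchy e^(4|x|) ≫ |(-x)^2| as x → -∞.
The indeterminate product → 0, so the limit = -4.

Final answer: -4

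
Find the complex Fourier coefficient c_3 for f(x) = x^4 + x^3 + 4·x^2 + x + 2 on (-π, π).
Compute the real Fourier coefficients first: a_3 = -8·π^2/9 - 32/27, b_3 = 2/9 + 2·π^2/3.
Then c_3 = (a_3 − i·b_3)/2 = -4·π^2/9 - 16/27 - i·π^2/3 - i/9.

Final answer: -4·π^2/9 - 16/27 - i·π^2/3 - i/9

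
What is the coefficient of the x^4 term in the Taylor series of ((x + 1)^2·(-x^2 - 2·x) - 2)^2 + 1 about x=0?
Expand to order 4: ((x + 1)^2·(-x^2 - 2·x) - 2)^2 + 1 = 45·x^4 + 36·x^3 + 24·x^2 + 8·x + 5 + O(x^5).
The coefficient of x^4 is 45.

Final answer: 45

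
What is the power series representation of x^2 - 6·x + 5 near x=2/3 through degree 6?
13/9 - 14·(x - 2/3)/3 + (x - 2/3)^2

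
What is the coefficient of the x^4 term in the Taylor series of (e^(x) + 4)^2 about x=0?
Expand to order 4: (e^(x) + 4)^2 = x^4 + 8·x^3/3 + 6·x^2 + 10·x + 25 + O(x^5).
The coefficient of x^4 is 1.

Final answer: 1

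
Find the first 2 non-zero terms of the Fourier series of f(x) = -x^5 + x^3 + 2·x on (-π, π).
(-248 - 2·π^4 + 42·π^2)·sin(x) + (-6·π^2 + 7 + π^4)·sin(2·x)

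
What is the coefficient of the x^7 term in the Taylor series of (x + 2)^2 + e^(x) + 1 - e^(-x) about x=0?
Expand to order 7: (x + 2)^2 + e^(x) + 1 - e^(-x) = x^7/2520 + x^5/60 + x^3/3 + x^2 + 6·x + 5 + O(x^8).
The coefficient of x^7 is 1/2520.

Final answer: 1/2520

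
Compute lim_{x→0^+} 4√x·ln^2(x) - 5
The product is a 0·∞ indeterminate form at x → 0⁺.
Rewrite the product as 4·ln^2(x) / x^(-1/2) and apply L'Hôpital, or use the standard hierarchy x^(-1/2) ≫ |ln x|^2 as x → 0⁺.
The indeterminate product → 0, so the limit = -5.

Final answer: -5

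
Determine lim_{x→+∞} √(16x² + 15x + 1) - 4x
As x → +∞: multiply by the conjugate to get (15x+1)/(√(16x²+15x+1)+4x); the denominator ~ 8x, so the limit is 15/8.
Limit = 15/8.

Final answer: 15/8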